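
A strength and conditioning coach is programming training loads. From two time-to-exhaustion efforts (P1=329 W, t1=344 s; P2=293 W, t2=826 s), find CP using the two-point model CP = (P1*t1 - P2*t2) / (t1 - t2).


Work in trial 1 = 113176 J
Work in trial 2 = 242018 J
Delta work = -128842 J
Delta time = -482 s
CP = -128842 / -482 = 267.31 W

267.31 W


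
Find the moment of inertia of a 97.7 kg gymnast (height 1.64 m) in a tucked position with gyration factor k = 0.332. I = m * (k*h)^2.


Radius of gyration = 0.332 * 1.64 = 0.54448 m
I = 97.7 * 0.54448^2
= 97.7 * 0.296458
= 28.964 kg*m^2

28.964 kg*m^2


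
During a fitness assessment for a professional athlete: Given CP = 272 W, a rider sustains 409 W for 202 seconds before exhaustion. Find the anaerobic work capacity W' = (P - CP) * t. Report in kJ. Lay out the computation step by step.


Excess power = 409 - 272 = 137 W
Work above CP = 137 * 202 = 27674 J
W' = 27.674 kJ

27.674 kJ


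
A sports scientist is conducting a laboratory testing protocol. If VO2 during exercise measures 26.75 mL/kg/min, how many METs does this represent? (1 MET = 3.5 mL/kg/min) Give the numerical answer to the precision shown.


METs = VO2 / 3.5 = 26.75 / 3.5 = 7.64

7.64 METs


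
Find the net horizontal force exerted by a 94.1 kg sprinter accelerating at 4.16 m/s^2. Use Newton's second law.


Newton's second law: F = m * a
F = 94.1 * 4.16 = 391.46 N

391.46 N


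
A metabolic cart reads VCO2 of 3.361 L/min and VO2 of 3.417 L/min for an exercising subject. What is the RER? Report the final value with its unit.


RER = VCO2 / VO2 = 3.361 / 3.417 = 0.9836

0.9836


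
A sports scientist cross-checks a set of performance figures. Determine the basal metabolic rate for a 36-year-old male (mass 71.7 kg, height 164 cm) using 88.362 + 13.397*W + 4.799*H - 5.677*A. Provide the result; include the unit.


BMR = 88.362 + 13.397*71.7 + 4.799*164 - 5.677*36
= 1631.59 kcal/day

1631.59 kcal/day


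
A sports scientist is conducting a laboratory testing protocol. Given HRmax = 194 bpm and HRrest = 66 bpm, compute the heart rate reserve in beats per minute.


Heart rate reserve = maximum HR minus resting HR
HRR = 194 - 66 = 128 bpm

128 bpm


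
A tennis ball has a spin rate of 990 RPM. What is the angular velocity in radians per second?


Convert RPM to rad/s: multiply by 2*pi and divide by 60
omega = 990 * 2 * pi / 60
= 103.673 rad/s

103.673 rad/s


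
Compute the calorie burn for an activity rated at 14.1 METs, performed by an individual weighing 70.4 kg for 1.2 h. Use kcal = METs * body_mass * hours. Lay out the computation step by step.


Product of METs and mass = 14.1 * 70.4 = 992.64
Total kcal = 992.64 * 1.2 = 1191.17 kcal

1191.17 kcal


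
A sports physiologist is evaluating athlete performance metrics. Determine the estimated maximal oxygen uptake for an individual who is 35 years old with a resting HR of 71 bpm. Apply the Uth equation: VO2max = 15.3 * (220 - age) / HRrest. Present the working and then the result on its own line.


HRmax = 220 - 35 = 185
VO2max = 15.3 * (185 / 71)
= 15.3 * 2.6056
= 39.87 mL/kg/min

39.87 mL/kg/min


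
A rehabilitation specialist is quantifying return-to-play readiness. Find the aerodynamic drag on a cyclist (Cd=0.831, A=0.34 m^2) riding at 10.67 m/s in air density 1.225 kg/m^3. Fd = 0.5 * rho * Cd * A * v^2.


Fd = 0.5 * 1.225 * 0.831 * 0.34 * 10.67^2
= 0.5 * 1.225 * 0.831 * 0.34 * 113.8489
= 19.702 N

19.702 N


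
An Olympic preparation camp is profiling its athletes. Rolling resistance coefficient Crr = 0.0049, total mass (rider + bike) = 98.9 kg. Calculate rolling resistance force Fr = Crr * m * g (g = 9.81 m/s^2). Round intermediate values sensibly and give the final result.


Fr = Crr * m * g
= 0.0049 * 98.9 * 9.81
= 4.754 N

4.754 N


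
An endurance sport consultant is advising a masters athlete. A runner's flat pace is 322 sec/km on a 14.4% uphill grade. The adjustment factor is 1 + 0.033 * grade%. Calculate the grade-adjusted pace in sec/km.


Factor = 1 + 0.033 * 14.4 = 1.4752
Adjusted pace = 322 * 1.4752
= 475.01 sec/km

475.01 s/km


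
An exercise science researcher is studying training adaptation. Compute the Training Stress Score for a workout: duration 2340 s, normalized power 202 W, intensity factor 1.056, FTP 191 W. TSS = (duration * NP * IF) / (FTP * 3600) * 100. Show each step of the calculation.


Product = 2340 * 202 * 1.056 = 499150.08
Base = 191 * 3600 = 687600
TSS = 499150.08 / 687600 * 100 = 72.59

72.59 TSS


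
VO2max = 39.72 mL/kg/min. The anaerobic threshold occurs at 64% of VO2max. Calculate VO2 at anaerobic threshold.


AT fraction = 64 / 100 = 0.64
AT VO2 = 39.72 * 0.64
= 25.42 mL/kg/min

25.42 mL/kg/min


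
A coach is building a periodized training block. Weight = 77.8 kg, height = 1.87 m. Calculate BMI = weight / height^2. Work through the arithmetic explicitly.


height^2 = 1.87^2 = 3.4969
BMI = 77.8 / 3.4969 = 22.25 kg/m^2

22.25 kg/m^2


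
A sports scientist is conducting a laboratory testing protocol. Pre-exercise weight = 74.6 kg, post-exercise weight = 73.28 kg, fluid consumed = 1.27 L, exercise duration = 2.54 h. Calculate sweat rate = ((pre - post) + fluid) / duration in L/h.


Weight loss = 74.6 - 73.28 = 1.32 kg (approx L)
Total sweat = 1.32 + 1.27 = 2.59 L
Sweat rate = 2.59 / 2.54 = 1.02 L/h

1.02 L/h


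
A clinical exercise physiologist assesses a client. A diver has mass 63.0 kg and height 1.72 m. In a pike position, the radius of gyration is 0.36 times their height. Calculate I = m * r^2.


r = 0.36 * 1.72 = 0.6192 m
I = m * r^2 = 63.0 * 0.383409 = 24.155 kg*m^2

24.155 kg*m^2


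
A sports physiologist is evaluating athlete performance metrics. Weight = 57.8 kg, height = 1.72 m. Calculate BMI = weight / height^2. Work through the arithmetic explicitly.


height^2 = 1.72^2 = 2.9584
BMI = 57.8 / 2.9584 = 19.54 kg/m^2

19.54 kg/m^2


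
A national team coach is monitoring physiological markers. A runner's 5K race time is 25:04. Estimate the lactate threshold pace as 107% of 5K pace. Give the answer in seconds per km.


Total race time = 25*60 + 4 = 1504 seconds
5K pace = 1504 / 5 = 300.8 sec/km
LT pace = 300.8 * 1.07 = 321.86 sec/km

321.86 s/km


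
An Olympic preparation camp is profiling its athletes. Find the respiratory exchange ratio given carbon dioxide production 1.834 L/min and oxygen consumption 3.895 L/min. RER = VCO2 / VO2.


VCO2 = 1.834 L/min
VO2 = 3.895 L/min
RER = 1.834 / 3.895 = 0.4709

0.4709


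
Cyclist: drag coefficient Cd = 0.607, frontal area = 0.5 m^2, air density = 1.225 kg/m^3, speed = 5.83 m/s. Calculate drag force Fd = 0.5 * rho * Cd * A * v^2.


v^2 = 5.83^2 = 33.9889
Fd = 0.5 * 1.225 * 0.607 * 0.5 * 33.9889
= 6.318 N

6.318 N


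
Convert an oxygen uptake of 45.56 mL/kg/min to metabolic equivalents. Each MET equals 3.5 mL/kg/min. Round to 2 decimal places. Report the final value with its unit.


One MET = 3.5 mL/kg/min
Number of METs = 45.56 / 3.5
= 13.02 METs

13.02 METs


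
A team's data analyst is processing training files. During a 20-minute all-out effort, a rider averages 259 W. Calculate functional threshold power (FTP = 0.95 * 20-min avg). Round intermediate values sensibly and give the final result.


FTP = 0.95 * 259
= 246.05 W

246.05 W


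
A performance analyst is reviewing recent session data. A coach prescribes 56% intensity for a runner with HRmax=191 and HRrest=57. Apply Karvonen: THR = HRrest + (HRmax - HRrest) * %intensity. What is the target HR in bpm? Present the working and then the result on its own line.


Heart rate reserve = 191 - 57 = 134
Intensity fraction = 56 / 100 = 0.56
THR = 57 + 134 * 0.56 = 132.04 bpm

132.04 bpm


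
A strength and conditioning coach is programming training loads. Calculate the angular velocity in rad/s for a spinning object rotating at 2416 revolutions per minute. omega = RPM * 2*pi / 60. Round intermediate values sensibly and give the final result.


omega = RPM * 2*pi / 60
= 2416 * 6.28318531 / 60
= 253.003 rad/s

253.003 rad/s


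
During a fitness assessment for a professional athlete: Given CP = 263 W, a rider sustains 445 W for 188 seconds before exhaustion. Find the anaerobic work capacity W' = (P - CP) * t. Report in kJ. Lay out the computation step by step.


Excess power = 445 - 263 = 182 W
Work above CP = 182 * 188 = 34216 J
W' = 34.216 kJ

34.216 kJ


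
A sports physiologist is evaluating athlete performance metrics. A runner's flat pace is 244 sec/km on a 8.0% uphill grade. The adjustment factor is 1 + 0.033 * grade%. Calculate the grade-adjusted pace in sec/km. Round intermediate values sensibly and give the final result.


Factor = 1 + 0.033 * 8.0 = 1.264
Adjusted pace = 244 * 1.264
= 308.42 sec/km

308.42 s/km


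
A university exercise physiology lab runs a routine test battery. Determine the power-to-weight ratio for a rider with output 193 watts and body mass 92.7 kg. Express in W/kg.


P/W = 193 / 92.7 = 2.082 W/kg

2.082 W/kg


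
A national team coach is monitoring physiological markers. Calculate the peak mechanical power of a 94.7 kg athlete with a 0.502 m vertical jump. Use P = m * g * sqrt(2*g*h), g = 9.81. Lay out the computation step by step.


First, sqrt(2gh) = sqrt(2 * 9.81 * 0.502)
= sqrt(9.84924) = 3.13835 m/s
Power = 94.7 * 9.81 * 3.13835 = 2915.55 W

2915.55 W


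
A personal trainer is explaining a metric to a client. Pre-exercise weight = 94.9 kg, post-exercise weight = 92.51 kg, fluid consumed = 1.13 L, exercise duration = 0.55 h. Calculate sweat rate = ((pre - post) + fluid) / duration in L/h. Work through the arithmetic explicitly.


Weight loss = 94.9 - 92.51 = 2.39 kg (approx L)
Total sweat = 2.39 + 1.13 = 3.52 L
Sweat rate = 3.52 / 0.55 = 6.4 L/h

6.4 L/h


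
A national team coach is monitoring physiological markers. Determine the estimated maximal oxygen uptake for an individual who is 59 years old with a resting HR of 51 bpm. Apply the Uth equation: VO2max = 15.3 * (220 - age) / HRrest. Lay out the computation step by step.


HRmax = 220 - 59 = 161
VO2max = 15.3 * (161 / 51)
= 15.3 * 3.1569
= 48.3 mL/kg/min

48.3 mL/kg/min


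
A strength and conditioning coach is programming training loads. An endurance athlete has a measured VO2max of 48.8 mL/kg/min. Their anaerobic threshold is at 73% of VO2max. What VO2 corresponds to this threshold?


Anaerobic threshold VO2 = VO2max * 73%
= 48.8 * 0.73
= 35.62 mL/kg/min

35.62 mL/kg/min


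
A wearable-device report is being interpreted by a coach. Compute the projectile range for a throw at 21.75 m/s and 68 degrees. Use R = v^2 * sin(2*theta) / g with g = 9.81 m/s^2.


Two times the angle = 136 degrees
sin(136) = 0.694658
R = 473.0625 * 0.694658 / 9.81 = 33.498 m

33.498 m


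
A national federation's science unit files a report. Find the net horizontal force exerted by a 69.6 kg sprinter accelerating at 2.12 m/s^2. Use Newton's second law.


Newton's second law: F = m * a
F = 69.6 * 2.12 = 147.55 N

147.55 N


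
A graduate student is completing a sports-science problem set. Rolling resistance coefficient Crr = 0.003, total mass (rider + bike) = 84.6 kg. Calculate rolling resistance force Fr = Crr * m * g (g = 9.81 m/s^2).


Fr = Crr * m * g
= 0.003 * 84.6 * 9.81
= 2.49 N

2.49 N


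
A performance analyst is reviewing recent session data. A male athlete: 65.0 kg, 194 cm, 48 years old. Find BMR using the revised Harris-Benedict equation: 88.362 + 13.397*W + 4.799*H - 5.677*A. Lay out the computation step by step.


Intercept = 88.362
Weight contribution = 13.397 * 65.0 = 870.805
Height contribution = 4.799 * 194 = 931.006
Age contribution = 5.677 * 48 = 272.496
BMR = 88.362 + 870.805 + 931.006 - 272.496
= 1617.68 kcal/day

1617.68 kcal/day


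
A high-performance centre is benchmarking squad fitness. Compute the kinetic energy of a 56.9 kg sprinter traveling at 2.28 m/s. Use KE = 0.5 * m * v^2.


Velocity squared = 5.1984
KE = 0.5 * 56.9 * 5.1984 = 147.89 J

147.89 J


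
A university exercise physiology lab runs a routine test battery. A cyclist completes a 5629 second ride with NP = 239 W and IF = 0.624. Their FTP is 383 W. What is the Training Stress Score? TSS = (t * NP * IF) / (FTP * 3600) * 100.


t * NP * IF = 5629 * 239 * 0.624 = 839486.544
FTP * 3600 = 1378800
TSS = (839486.544 / 1378800) * 100 = 60.89

60.89 TSS


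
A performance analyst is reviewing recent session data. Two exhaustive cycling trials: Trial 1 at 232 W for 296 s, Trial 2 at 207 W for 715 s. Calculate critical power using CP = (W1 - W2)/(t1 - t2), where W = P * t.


W1 = 232 * 296 = 68672 J
W2 = 207 * 715 = 148005 J
CP = (68672 - 148005) / (296 - 715)
= -79333 / -419
= 189.34 W

189.34 W


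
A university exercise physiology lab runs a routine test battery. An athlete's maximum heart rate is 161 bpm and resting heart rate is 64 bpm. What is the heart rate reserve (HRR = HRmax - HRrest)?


HRR = HRmax - HRrest
= 161 - 64
= 97 bpm

97 bpm


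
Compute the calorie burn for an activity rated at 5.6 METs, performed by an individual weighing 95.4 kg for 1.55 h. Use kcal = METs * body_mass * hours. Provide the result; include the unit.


Product of METs and mass = 5.6 * 95.4 = 534.24
Total kcal = 534.24 * 1.55 = 828.07 kcal

828.07 kcal


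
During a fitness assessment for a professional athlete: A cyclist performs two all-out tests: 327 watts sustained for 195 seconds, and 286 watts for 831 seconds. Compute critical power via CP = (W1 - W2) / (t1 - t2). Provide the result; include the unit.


W1 = P1 * t1 = 327 * 195 = 63765 J
W2 = P2 * t2 = 286 * 831 = 237666 J
CP = (63765 - 237666) / (195 - 831)
= 273.43 W

273.43 W


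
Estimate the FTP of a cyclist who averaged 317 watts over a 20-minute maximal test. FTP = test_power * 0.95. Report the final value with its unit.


FTP = 317 * 0.95 = 301.15 W

301.15 W


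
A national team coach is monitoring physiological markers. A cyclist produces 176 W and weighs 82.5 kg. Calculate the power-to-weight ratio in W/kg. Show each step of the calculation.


P/W = power / mass
= 176 / 82.5
= 2.133 W/kg

2.133 W/kg


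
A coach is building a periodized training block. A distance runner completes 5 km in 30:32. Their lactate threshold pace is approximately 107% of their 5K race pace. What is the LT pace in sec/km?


Convert to seconds: 30 min 32 s = 1832 s
Pace per km = 1832 / 5 = 366.4 s/km
LT pace = 366.4 * 1.07 = 392.05 s/km

392.05 s/km


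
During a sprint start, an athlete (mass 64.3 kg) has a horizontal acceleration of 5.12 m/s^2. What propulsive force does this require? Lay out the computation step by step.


Propulsive force = mass * acceleration
= 64.3 kg * 5.12 m/s^2
= 329.22 N

329.22 N


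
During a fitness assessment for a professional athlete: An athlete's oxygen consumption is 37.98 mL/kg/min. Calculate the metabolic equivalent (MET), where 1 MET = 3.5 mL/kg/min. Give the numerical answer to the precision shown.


MET = VO2 / 3.5
= 37.98 / 3.5
= 10.85 METs

10.85 METs


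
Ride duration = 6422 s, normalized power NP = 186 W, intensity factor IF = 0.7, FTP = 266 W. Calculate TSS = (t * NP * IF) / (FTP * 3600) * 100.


Numerator = 6422 * 186 * 0.7 = 836144.4
Denominator = 266 * 3600 = 957600
TSS = 836144.4 / 957600 * 100
= 87.32

87.32 TSS


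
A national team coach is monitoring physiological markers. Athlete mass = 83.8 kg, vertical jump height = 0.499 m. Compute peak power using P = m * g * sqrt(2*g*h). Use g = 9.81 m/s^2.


sqrt(2 * 9.81 * 0.499) = sqrt(9.79038) = 3.128958 m/s
P = 83.8 * 9.81 * 3.128958
= 2572.25 W

2572.25 W


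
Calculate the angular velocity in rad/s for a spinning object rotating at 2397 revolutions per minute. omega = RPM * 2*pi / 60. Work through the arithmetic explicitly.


omega = RPM * 2*pi / 60
= 2397 * 6.28318531 / 60
= 251.013 rad/s

251.013 rad/s


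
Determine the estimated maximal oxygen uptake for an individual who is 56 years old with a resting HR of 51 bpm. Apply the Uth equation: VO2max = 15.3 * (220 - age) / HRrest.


HRmax = 220 - 56 = 164
VO2max = 15.3 * (164 / 51)
= 15.3 * 3.2157
= 49.2 mL/kg/min

49.2 mL/kg/min


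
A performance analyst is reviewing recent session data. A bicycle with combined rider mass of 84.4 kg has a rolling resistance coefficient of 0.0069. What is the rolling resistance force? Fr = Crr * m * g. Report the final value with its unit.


Fr = 0.0069 * 84.4 * 9.81
= 0.58236 * 9.81
= 5.713 N

5.713 N


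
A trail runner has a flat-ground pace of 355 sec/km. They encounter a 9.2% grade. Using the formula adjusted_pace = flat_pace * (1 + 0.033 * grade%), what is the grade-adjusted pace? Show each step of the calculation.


Grade factor = 1 + 0.033 * 9.2 = 1.3036
Adjusted = 355 * 1.3036 = 462.78 sec/km

462.78 s/km


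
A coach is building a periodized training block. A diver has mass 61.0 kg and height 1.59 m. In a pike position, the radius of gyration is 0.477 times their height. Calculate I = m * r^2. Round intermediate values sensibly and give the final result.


r = 0.477 * 1.59 = 0.75843 m
I = m * r^2 = 61.0 * 0.575216 = 35.088 kg*m^2

35.088 kg*m^2


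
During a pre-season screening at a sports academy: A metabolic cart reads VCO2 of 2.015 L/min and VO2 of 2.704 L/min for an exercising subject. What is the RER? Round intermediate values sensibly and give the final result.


RER = VCO2 / VO2 = 2.015 / 2.704 = 0.7452

0.7452


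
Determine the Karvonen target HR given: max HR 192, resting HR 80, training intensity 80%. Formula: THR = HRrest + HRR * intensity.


HRR = HRmax - HRrest = 192 - 80 = 112
THR = 80 + 112 * 0.8
= 169.6 bpm

169.6 bpm


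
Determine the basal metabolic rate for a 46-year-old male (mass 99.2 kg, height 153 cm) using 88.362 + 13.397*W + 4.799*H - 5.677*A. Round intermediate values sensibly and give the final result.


BMR = 88.362 + 13.397*99.2 + 4.799*153 - 5.677*46
= 1890.45 kcal/day

1890.45 kcal/day


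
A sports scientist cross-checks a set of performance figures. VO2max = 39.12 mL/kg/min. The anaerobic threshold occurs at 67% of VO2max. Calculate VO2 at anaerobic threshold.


AT fraction = 67 / 100 = 0.67
AT VO2 = 39.12 * 0.67
= 26.21 mL/kg/min

26.21 mL/kg/min


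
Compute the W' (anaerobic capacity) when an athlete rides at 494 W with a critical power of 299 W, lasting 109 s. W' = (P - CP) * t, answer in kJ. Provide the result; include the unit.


Above-CP power = 195 W
Duration = 109 s
W' = 195 * 109 = 21255 J
Convert: 21255 / 1000 = 21.255 kJ

21.255 kJ


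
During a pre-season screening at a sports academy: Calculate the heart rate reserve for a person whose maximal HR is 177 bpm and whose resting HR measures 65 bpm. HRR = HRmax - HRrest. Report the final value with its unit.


HRmax = 177 bpm
HRrest = 65 bpm
HRR = 177 - 65 = 112 bpm

112 bpm


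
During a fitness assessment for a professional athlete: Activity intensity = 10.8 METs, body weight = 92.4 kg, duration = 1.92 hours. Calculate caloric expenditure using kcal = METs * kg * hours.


kcal = 10.8 * 92.4 * 1.92
= 997.92 * 1.92
= 1916.01 kcal

1916.01 kcal


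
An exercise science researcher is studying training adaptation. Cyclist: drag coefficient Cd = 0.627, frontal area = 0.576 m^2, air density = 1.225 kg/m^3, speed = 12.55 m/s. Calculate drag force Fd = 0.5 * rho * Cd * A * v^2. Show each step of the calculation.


v^2 = 12.55^2 = 157.5025
Fd = 0.5 * 1.225 * 0.627 * 0.576 * 157.5025
= 34.84 N

34.84 N


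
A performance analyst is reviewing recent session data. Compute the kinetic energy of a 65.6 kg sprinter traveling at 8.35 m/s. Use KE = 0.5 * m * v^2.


Velocity squared = 69.7225
KE = 0.5 * 65.6 * 69.7225 = 2286.9 J

2286.9 J


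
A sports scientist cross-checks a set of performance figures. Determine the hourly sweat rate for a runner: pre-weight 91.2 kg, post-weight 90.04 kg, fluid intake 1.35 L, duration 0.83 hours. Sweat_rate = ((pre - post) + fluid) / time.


Mass lost = 91.2 - 90.04 = 1.16 kg
Add fluid consumed: 1.16 + 1.35 = 2.51 L total sweat
Sweat rate = 2.51 / 0.83 = 3.024 L/h

3.024 L/h


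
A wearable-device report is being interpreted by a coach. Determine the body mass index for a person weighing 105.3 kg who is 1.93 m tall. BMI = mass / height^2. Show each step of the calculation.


BMI = mass / height^2
= 105.3 / 1.93^2
= 105.3 / 3.7249
= 28.27 kg/m^2

28.27 kg/m^2


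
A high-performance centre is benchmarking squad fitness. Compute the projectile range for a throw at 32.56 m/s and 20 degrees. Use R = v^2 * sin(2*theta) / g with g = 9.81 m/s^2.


Two times the angle = 40 degrees
sin(40) = 0.642788
R = 1060.1536 * 0.642788 / 9.81 = 69.465 m

69.465 m


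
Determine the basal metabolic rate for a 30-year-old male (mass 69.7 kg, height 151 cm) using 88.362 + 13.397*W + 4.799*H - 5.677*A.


BMR = 88.362 + 13.397*69.7 + 4.799*151 - 5.677*30
= 1576.47 kcal/day

1576.47 kcal/day


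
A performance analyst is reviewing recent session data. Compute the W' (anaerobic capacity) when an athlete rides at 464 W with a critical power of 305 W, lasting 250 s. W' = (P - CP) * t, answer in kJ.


Above-CP power = 159 W
Duration = 250 s
W' = 159 * 250 = 39750 J
Convert: 39750 / 1000 = 39.75 kJ

39.75 kJ


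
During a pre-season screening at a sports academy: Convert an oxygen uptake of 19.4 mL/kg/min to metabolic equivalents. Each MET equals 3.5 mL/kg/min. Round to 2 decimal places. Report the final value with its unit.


One MET = 3.5 mL/kg/min
Number of METs = 19.4 / 3.5
= 5.54 METs

5.54 METs


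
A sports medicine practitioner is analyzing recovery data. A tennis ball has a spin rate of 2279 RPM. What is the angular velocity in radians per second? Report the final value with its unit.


Convert RPM to rad/s: multiply by 2*pi and divide by 60
omega = 2279 * 2 * pi / 60
= 238.656 rad/s

238.656 rad/s


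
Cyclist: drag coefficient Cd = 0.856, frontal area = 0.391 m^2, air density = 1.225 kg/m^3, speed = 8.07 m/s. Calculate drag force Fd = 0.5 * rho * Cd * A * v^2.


v^2 = 8.07^2 = 65.1249
Fd = 0.5 * 1.225 * 0.856 * 0.391 * 65.1249
= 13.351 N

13.351 N


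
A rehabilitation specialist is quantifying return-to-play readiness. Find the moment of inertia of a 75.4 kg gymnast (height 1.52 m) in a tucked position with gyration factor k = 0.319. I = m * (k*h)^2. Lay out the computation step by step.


Radius of gyration = 0.319 * 1.52 = 0.48488 m
I = 75.4 * 0.48488^2
= 75.4 * 0.235109
= 17.727 kg*m^2

17.727 kg*m^2


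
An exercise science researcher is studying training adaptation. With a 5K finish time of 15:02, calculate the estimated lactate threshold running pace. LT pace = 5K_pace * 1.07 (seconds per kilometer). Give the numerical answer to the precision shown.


Race duration = 902 s for 5 km
Average pace = 902 / 5 = 180.4 s/km
LT pace = 180.4 * 1.07
= 193.03 s/km

193.03 s/km


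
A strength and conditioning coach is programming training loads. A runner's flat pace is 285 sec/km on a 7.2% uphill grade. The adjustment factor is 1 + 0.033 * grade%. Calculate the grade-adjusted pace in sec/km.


Factor = 1 + 0.033 * 7.2 = 1.2376
Adjusted pace = 285 * 1.2376
= 352.72 sec/km

352.72 s/km


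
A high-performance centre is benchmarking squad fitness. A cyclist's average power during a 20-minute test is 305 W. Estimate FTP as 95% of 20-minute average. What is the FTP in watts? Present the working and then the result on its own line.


FTP = 20-min power * 0.95
= 305 * 0.95
= 289.75 W

289.75 W


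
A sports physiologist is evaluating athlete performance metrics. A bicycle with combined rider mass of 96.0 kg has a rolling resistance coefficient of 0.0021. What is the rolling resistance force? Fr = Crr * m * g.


Fr = 0.0021 * 96.0 * 9.81
= 0.2016 * 9.81
= 1.978 N

1.978 N


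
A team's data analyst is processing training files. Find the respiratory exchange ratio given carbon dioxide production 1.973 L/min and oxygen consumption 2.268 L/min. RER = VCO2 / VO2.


VCO2 = 1.973 L/min
VO2 = 2.268 L/min
RER = 1.973 / 2.268 = 0.8699

0.8699


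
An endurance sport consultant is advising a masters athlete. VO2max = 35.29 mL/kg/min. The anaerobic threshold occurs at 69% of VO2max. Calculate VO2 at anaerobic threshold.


AT fraction = 69 / 100 = 0.69
AT VO2 = 35.29 * 0.69
= 24.35 mL/kg/min

24.35 mL/kg/min


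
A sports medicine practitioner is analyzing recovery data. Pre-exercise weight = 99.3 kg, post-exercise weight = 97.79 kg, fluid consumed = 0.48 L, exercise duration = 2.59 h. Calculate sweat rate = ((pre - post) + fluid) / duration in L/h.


Weight loss = 99.3 - 97.79 = 1.51 kg (approx L)
Total sweat = 1.51 + 0.48 = 1.99 L
Sweat rate = 1.99 / 2.59 = 0.768 L/h

0.768 L/h


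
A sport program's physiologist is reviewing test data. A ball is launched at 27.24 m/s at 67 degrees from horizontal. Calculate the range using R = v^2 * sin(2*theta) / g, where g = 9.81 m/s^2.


sin(2 * 67) = sin(134) = 0.71934
v^2 = 27.24^2 = 742.0176
R = 742.0176 * 0.71934 / 9.81
= 54.41 m

54.41 m


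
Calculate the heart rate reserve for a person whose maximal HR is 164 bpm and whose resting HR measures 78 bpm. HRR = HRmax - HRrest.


HRmax = 164 bpm
HRrest = 78 bpm
HRR = 164 - 78 = 86 bpm

86 bpm


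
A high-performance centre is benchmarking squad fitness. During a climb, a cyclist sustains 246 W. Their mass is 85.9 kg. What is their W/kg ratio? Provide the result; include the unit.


Power-to-weight = 246 W / 85.9 kg
= 2.864 W/kg

2.864 W/kg


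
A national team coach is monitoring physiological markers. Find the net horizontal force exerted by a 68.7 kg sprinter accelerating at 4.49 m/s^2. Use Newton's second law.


Newton's second law: F = m * a
F = 68.7 * 4.49 = 308.46 N

308.46 N


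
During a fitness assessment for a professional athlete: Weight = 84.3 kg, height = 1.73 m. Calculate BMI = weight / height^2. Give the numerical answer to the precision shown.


height^2 = 1.73^2 = 2.9929
BMI = 84.3 / 2.9929 = 28.17 kg/m^2

28.17 kg/m^2


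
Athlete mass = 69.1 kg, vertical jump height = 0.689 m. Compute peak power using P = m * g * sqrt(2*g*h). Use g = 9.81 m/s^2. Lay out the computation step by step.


sqrt(2 * 9.81 * 0.689) = sqrt(13.51818) = 3.676708 m/s
P = 69.1 * 9.81 * 3.676708
= 2492.33 W

2492.33 W


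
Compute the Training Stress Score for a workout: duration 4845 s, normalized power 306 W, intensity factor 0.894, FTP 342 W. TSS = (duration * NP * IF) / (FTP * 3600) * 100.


Product = 4845 * 306 * 0.894 = 1325417.58
Base = 342 * 3600 = 1231200
TSS = 1325417.58 / 1231200 * 100 = 107.65

107.65 TSS


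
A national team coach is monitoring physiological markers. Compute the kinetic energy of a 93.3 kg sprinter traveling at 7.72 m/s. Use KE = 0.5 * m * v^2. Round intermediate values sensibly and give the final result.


Velocity squared = 59.5984
KE = 0.5 * 93.3 * 59.5984 = 2780.27 J

2780.27 J


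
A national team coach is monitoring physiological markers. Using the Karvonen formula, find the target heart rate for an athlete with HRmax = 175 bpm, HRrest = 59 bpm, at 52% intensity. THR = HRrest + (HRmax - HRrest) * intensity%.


HRR = 175 - 59 = 116
THR = 59 + 116 * 0.52
= 59 + 60.32
= 119.32 bpm

119.32 bpm


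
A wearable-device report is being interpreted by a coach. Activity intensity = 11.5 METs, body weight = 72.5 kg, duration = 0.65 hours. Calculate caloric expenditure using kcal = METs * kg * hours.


kcal = 11.5 * 72.5 * 0.65
= 833.75 * 0.65
= 541.94 kcal

541.94 kcal


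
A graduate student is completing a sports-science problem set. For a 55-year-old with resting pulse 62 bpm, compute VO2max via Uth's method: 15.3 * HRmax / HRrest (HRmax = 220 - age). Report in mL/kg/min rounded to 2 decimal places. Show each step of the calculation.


Step 1: HRmax = 220 - 55 = 165 bpm
Step 2: Ratio = 165 / 62 = 2.6613
Step 3: VO2max = 15.3 * 2.6613 = 40.72 mL/kg/min

40.72 mL/kg/min


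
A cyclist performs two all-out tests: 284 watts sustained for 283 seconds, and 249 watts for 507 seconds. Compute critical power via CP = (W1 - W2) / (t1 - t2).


W1 = P1 * t1 = 284 * 283 = 80372 J
W2 = P2 * t2 = 249 * 507 = 126243 J
CP = (80372 - 126243) / (283 - 507)
= 204.78 W

204.78 W


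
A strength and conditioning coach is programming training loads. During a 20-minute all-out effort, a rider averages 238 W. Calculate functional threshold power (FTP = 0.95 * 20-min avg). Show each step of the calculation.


FTP = 0.95 * 238
= 226.1 W

226.1 W


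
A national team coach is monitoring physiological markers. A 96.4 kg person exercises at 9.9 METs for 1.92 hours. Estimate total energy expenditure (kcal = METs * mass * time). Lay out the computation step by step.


Energy = METs * mass(kg) * time(h)
= 9.9 * 96.4 * 1.92
= 1832.37 kcal

1832.37 kcal


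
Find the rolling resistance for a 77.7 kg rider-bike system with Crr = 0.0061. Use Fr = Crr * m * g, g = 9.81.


m * g = 77.7 * 9.81 = 762.237 N
Fr = 0.0061 * 762.237 = 4.65 N

4.65 N


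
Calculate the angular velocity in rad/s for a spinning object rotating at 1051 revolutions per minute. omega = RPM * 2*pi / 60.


omega = RPM * 2*pi / 60
= 1051 * 6.28318531 / 60
= 110.06 rad/s

110.06 rad/s


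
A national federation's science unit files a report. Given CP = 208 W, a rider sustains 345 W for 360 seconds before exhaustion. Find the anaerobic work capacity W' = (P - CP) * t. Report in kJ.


Excess power = 345 - 208 = 137 W
Work above CP = 137 * 360 = 49320 J
W' = 49.32 kJ

49.32 kJ


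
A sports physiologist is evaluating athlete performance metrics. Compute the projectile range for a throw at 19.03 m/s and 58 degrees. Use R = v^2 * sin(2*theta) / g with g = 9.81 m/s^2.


Two times the angle = 116 degrees
sin(116) = 0.898794
R = 362.1409 * 0.898794 / 9.81 = 33.179 m

33.179 m


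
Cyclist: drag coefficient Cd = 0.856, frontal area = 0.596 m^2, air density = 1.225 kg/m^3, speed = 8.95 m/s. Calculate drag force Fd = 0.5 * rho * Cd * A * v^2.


v^2 = 8.95^2 = 80.1025
Fd = 0.5 * 1.225 * 0.856 * 0.596 * 80.1025
= 25.031 N

25.031 N


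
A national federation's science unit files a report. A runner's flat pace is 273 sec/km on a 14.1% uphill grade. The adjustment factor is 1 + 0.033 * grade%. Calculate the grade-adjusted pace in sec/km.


Factor = 1 + 0.033 * 14.1 = 1.4653
Adjusted pace = 273 * 1.4653
= 400.03 sec/km

400.03 s/km


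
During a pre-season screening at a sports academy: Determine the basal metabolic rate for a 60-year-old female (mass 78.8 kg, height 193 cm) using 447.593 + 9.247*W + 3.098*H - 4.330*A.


BMR = 447.593 + 9.247*78.8 + 3.098*193 - 4.330*60
= 1514.37 kcal/day

1514.37 kcal/day


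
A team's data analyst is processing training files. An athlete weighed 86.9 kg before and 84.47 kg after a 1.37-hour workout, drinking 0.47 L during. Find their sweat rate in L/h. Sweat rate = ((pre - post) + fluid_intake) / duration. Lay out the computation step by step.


Body mass change = 2.43 kg
Total sweat loss = 2.43 + 0.47 = 2.9 L
Rate = 2.9 / 1.37 = 2.117 L/h

2.117 L/h


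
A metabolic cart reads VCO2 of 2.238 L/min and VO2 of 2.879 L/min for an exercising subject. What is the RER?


RER = VCO2 / VO2 = 2.238 / 2.879 = 0.7774

0.7774


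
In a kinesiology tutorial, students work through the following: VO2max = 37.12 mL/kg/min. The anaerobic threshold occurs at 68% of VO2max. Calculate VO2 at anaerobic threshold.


AT fraction = 68 / 100 = 0.68
AT VO2 = 37.12 * 0.68
= 25.24 mL/kg/min

25.24 mL/kg/min


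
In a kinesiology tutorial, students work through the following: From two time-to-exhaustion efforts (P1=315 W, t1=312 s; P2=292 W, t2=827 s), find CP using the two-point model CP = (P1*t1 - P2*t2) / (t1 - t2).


Work in trial 1 = 98280 J
Work in trial 2 = 241484 J
Delta work = -143204 J
Delta time = -515 s
CP = -143204 / -515 = 278.07 W

278.07 W


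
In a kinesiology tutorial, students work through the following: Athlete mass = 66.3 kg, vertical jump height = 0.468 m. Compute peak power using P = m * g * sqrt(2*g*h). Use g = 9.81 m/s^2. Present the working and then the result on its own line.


sqrt(2 * 9.81 * 0.468) = sqrt(9.18216) = 3.030208 m/s
P = 66.3 * 9.81 * 3.030208
= 1970.86 W

1970.86 W


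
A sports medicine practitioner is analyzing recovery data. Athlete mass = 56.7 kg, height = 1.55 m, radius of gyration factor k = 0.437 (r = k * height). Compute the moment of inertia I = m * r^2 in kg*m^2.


r = k * height = 0.437 * 1.55 = 0.67735 m
r^2 = 0.67735^2 = 0.458803
I = 56.7 * 0.458803 = 26.014 kg*m^2

26.014 kg*m^2


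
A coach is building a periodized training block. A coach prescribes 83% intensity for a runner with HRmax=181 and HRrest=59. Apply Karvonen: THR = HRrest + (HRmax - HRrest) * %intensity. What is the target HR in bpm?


Heart rate reserve = 181 - 59 = 122
Intensity fraction = 83 / 100 = 0.83
THR = 59 + 122 * 0.83 = 160.26 bpm

160.26 bpm


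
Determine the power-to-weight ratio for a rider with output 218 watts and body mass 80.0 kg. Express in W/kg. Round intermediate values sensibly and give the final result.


P/W = 218 / 80.0 = 2.725 W/kg

2.725 W/kg


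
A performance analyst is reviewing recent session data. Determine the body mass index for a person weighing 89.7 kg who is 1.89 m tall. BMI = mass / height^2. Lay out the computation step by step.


BMI = mass / height^2
= 89.7 / 1.89^2
= 89.7 / 3.5721
= 25.11 kg/m^2

25.11 kg/m^2


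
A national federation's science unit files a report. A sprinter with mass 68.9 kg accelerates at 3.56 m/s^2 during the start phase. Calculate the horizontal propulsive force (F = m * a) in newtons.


F = m * a
= 68.9 * 3.56
= 245.28 N

245.28 N


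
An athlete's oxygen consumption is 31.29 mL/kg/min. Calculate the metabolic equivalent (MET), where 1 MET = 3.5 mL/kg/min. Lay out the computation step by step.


MET = VO2 / 3.5
= 31.29 / 3.5
= 8.94 METs

8.94 METs


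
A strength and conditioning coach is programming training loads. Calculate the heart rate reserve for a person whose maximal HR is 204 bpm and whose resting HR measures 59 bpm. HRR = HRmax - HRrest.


HRmax = 204 bpm
HRrest = 59 bpm
HRR = 204 - 59 = 145 bpm

145 bpm


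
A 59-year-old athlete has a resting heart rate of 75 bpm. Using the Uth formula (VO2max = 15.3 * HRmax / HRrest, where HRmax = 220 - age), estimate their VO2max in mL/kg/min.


HRmax = 220 - 59 = 161 bpm
Ratio = HRmax / HRrest = 161 / 75 = 2.1467
VO2max = 15.3 * 2.1467 = 32.84 mL/kg/min

32.84 mL/kg/min


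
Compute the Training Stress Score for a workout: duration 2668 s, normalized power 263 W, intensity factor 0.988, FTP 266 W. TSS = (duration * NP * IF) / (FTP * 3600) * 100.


Product = 2668 * 263 * 0.988 = 693263.792
Base = 266 * 3600 = 957600
TSS = 693263.792 / 957600 * 100 = 72.4

72.4 TSS


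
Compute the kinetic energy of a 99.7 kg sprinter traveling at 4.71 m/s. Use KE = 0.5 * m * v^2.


Velocity squared = 22.1841
KE = 0.5 * 99.7 * 22.1841 = 1105.88 J

1105.88 J


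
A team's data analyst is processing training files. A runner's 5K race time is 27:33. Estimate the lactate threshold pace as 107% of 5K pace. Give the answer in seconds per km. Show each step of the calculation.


Total race time = 27*60 + 33 = 1653 seconds
5K pace = 1653 / 5 = 330.6 sec/km
LT pace = 330.6 * 1.07 = 353.74 sec/km

353.74 s/km


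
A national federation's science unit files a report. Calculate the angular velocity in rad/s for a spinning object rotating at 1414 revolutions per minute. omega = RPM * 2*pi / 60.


omega = RPM * 2*pi / 60
= 1414 * 6.28318531 / 60
= 148.074 rad/s

148.074 rad/s


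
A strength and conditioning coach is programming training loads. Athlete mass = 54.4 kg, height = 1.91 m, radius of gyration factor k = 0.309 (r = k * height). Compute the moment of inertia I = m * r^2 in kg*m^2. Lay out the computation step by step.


r = k * height = 0.309 * 1.91 = 0.59019 m
r^2 = 0.59019^2 = 0.348324
I = 54.4 * 0.348324 = 18.949 kg*m^2

18.949 kg*m^2


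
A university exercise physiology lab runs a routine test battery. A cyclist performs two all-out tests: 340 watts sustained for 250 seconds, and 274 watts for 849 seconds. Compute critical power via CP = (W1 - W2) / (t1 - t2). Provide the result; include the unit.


W1 = P1 * t1 = 340 * 250 = 85000 J
W2 = P2 * t2 = 274 * 849 = 232626 J
CP = (85000 - 232626) / (250 - 849)
= 246.45 W

246.45 W


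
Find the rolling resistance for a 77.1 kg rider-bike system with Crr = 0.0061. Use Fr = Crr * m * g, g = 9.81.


m * g = 77.1 * 9.81 = 756.351 N
Fr = 0.0061 * 756.351 = 4.614 N

4.614 N


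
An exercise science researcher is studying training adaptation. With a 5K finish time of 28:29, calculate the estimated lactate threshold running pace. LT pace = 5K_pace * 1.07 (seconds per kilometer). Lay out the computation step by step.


Race duration = 1709 s for 5 km
Average pace = 1709 / 5 = 341.8 s/km
LT pace = 341.8 * 1.07
= 365.73 s/km

365.73 s/km


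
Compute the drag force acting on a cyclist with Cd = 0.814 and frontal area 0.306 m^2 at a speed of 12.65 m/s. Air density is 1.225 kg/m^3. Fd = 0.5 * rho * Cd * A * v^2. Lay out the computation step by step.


Step 1: v^2 = 160.0225
Step 2: Fd = 0.5 * 1.225 * 0.814 * 0.306 * 160.0225
= 24.414 N

24.414 N


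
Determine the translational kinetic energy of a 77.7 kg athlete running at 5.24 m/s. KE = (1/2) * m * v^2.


KE = 0.5 * m * v^2
= 0.5 * 77.7 * 5.24^2
= 0.5 * 77.7 * 27.4576
= 1066.73 J

1066.73 J


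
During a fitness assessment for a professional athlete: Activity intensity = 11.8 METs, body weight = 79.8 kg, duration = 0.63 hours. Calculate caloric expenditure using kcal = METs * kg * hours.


kcal = 11.8 * 79.8 * 0.63
= 941.64 * 0.63
= 593.23 kcal

593.23 kcal


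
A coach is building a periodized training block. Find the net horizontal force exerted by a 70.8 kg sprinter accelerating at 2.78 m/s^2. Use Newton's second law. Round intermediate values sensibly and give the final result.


Newton's second law: F = m * a
F = 70.8 * 2.78 = 196.82 N

196.82 N


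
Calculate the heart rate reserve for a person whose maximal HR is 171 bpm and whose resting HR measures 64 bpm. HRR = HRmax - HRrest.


HRmax = 171 bpm
HRrest = 64 bpm
HRR = 171 - 64 = 107 bpm

107 bpm


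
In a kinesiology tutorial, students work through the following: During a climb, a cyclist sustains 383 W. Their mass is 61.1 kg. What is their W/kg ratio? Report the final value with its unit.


Power-to-weight = 383 W / 61.1 kg
= 6.268 W/kg

6.268 W/kg


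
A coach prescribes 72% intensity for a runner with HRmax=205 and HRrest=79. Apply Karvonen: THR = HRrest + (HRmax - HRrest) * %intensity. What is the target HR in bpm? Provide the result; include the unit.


Heart rate reserve = 205 - 79 = 126
Intensity fraction = 72 / 100 = 0.72
THR = 79 + 126 * 0.72 = 169.72 bpm

169.72 bpm


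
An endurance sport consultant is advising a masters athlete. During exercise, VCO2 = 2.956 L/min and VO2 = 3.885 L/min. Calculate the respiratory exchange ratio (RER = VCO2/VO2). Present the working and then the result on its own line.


RER = VCO2 / VO2
= 2.956 / 3.885
= 0.7609

0.7609


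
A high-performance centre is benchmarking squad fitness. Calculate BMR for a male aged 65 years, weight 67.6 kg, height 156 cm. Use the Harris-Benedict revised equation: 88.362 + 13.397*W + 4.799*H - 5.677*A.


Substituting values:
W term = 13.397 * 67.6 = 905.6372
H term = 4.799 * 156 = 748.644
A term = 5.677 * 65 = 369.005
BMR = 1373.64 kcal/day

1373.64 kcal/day


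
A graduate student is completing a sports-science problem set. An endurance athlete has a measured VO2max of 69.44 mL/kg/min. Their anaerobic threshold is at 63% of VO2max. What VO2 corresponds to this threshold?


Anaerobic threshold VO2 = VO2max * 63%
= 69.44 * 0.63
= 43.75 mL/kg/min

43.75 mL/kg/min
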